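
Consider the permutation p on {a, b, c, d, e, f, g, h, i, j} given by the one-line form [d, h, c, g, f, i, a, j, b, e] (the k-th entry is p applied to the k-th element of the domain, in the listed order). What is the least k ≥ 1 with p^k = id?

The disjoint-cycle form of p has cycle lengths 6, 3, 1.
Since disjoint cycles commute, ord(p) = lcm(6, 3) = 6.

6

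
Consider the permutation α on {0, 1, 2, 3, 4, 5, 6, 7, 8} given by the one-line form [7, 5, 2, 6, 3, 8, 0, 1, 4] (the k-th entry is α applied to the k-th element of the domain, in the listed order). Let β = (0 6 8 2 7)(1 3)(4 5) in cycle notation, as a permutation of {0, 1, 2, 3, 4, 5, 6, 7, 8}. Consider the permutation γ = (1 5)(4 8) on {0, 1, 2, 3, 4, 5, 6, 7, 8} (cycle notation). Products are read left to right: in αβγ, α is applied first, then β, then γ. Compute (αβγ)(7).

3

Apply the permutations in order: α(7) = 1, then β(1) = 3, then γ(3) = 3. So (αβγ)(7) = 3.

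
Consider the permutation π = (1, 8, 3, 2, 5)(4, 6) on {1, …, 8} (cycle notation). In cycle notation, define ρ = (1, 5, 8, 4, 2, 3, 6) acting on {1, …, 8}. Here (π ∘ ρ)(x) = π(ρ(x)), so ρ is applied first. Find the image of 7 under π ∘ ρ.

ρ(7) = 7, then π(7) = 7; composing gives (π ∘ ρ)(7) = 7.

7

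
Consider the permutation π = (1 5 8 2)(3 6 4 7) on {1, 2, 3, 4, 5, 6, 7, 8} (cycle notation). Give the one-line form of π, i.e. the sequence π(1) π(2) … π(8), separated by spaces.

Each element maps to the next entry in its cycle (wrapping to the front): 1→5, 2→1, 3→6, 4→7, 5→8, 6→4, 7→3, 8→2.
So the one-line form is 5 1 6 7 8 4 3 2.

5 1 6 7 8 4 3 2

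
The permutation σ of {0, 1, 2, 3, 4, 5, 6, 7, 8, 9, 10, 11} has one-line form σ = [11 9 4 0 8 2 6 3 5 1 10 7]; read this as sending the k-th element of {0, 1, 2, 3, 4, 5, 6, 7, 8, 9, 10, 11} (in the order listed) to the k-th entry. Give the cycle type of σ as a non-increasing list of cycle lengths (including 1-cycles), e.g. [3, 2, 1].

The disjoint cycles are (0 11 7 3)(1 9)(2 4 8 5)(6)(10), with lengths 4, 4, 2, 1, 1 in non-increasing order.

[4, 4, 2, 1, 1]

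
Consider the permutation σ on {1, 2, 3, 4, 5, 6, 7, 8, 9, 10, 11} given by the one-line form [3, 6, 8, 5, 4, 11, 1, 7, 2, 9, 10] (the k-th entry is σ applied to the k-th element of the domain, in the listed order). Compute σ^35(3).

1

Tracing 3 → 8 → … returns to 3 after 4 steps, so 3 lies in a 4-cycle (1, 3, 8, 7).
On a 4-cycle, σ^4 is the identity, so σ^35 = σ^3 there (35 ≡ 3 mod 4).
Stepping 3 places around the cycle: 3 → 8 → 7 → 1.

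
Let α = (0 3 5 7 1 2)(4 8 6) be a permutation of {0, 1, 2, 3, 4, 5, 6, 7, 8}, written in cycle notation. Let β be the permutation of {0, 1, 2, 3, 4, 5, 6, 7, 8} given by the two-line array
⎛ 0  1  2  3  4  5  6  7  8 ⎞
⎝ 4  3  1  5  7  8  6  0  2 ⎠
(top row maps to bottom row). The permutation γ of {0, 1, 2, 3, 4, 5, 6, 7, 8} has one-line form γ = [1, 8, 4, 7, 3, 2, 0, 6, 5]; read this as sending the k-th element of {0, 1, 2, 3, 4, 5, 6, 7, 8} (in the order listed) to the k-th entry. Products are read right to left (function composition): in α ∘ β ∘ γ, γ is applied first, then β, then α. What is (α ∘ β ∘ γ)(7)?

Chase 7: γ(7) = 6; β(6) = 6; α(6) = 4. Hence (α ∘ β ∘ γ)(7) = 4.

4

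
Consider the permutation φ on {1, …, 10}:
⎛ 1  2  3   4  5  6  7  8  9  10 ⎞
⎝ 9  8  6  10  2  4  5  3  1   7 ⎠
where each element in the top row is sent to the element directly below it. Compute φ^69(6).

Tracing 6 → 4 → … returns to 6 after 8 steps, so 6 lies in an 8-cycle (2 8 3 6 4 10 7 5).
On an 8-cycle, φ^8 is the identity, so φ^69 = φ^5 there (69 ≡ 5 mod 8).
Stepping 5 places around the cycle: 6 → 4 → 10 → 7 → 5 → 2.

2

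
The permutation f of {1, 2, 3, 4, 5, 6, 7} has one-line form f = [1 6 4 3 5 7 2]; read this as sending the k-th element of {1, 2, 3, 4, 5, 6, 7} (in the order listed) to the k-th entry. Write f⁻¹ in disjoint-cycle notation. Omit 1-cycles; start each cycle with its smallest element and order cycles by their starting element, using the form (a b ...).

First write f in disjoint cycles: (2 6 7)(3 4).
Reversing each cycle (and rotating so the smallest element leads) gives f⁻¹ = (2 7 6)(3 4).

(2 7 6)(3 4)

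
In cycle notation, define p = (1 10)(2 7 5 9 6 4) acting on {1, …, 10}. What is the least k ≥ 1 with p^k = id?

The disjoint cycles have lengths 6, 2, 1, 1.
Since disjoint cycles commute, ord(p) = lcm(6, 2) = 6.

6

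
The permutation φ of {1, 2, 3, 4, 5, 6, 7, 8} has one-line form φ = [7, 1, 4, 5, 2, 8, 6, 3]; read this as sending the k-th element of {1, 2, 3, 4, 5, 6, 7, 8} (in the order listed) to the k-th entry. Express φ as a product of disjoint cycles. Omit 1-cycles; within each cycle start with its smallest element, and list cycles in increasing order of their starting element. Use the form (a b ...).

Start at 1 and follow images: 1 → 7 → 6 → 8 → 3 → 4 → 5 → 2 → 1, giving the cycle (1 7 6 8 3 4 5 2).
Continuing from each remaining unvisited element yields (1 7 6 8 3 4 5 2).

(1 7 6 8 3 4 5 2)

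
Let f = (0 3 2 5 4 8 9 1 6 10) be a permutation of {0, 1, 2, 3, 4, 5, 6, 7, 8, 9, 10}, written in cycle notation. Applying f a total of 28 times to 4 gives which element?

2

4 lies in the 10-cycle (0 3 2 5 4 8 9 1 6 10).
Since the cycle has length 10, f^28 acts on it the same as f^8 (28 mod 10 = 8).
Advancing 8 steps from 4: 4 → 8 → 9 → 1 → 6 → 10 → 0 → 3 → 2.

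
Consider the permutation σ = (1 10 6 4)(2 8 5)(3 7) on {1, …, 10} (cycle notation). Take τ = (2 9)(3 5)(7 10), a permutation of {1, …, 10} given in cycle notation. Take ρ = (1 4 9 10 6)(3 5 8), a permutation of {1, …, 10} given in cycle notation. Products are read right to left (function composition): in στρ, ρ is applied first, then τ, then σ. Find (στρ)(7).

Chase 7: ρ(7) = 7; τ(7) = 10; σ(10) = 6. Hence (στρ)(7) = 6.

6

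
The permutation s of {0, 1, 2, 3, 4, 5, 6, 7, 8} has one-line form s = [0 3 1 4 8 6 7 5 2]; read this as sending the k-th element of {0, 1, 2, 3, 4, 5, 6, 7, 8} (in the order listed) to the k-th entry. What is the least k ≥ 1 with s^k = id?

Decomposing into disjoint cycles gives cycle lengths 5, 3, 1.
The order of s is the least common multiple of its cycle lengths: lcm(5, 3) = 15.

15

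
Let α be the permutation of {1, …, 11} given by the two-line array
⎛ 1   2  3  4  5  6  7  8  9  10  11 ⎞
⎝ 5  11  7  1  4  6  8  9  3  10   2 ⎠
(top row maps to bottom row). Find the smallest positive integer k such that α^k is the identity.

Decomposing into disjoint cycles gives cycle lengths 4, 3, 2, 1, 1.
The order is lcm(4, 3, 2) = 12.

12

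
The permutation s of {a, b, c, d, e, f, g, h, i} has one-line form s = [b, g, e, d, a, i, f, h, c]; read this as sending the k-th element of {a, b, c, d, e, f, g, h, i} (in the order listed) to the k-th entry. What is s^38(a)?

f

Tracing a → b → … returns to a after 7 steps, so a lies in a 7-cycle (a, b, g, f, i, c, e).
Powers repeat with period 7 on this cycle, and 38 mod 7 = 3, so s^38(a) = s^3(a).
Stepping 3 places around the cycle: a → b → g → f.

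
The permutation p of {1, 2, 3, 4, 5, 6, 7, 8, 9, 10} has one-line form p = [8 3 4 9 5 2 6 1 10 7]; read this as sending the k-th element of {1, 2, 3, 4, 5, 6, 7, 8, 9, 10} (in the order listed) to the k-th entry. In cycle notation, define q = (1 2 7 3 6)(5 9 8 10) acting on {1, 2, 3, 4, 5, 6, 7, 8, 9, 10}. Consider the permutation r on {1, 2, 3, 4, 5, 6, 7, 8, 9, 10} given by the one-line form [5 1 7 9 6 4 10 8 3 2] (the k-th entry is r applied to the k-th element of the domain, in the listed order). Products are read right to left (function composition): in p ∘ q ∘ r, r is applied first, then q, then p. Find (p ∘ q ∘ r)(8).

7

Apply the permutations in order: r(8) = 8, then q(8) = 10, then p(10) = 7. So (p ∘ q ∘ r)(8) = 7.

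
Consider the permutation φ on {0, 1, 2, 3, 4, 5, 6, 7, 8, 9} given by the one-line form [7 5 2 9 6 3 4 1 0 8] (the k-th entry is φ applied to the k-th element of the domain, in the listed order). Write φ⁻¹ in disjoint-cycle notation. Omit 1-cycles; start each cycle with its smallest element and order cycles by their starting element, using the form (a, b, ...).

First write φ in disjoint cycles: (0, 7, 1, 5, 3, 9, 8)(4, 6).
Reversing each cycle (and rotating so the smallest element leads) gives φ⁻¹ = (0, 8, 9, 3, 5, 1, 7)(4, 6).

(0, 8, 9, 3, 5, 1, 7)(4, 6)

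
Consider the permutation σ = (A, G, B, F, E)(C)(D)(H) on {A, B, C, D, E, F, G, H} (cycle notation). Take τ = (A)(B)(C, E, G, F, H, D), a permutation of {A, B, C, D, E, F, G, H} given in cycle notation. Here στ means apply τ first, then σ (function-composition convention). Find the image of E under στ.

B

(στ)(E) = σ(τ(E)). τ(E) = G, then σ(G) = B. So (στ)(E) = B.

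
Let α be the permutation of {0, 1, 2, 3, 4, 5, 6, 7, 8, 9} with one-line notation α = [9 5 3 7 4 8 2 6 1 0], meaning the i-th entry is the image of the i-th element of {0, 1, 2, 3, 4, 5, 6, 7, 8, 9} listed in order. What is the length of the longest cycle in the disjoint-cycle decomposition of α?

4

Decomposing into disjoint cycles gives (0 9)(1 5 8)(2 3 7 6); the longest has length 4.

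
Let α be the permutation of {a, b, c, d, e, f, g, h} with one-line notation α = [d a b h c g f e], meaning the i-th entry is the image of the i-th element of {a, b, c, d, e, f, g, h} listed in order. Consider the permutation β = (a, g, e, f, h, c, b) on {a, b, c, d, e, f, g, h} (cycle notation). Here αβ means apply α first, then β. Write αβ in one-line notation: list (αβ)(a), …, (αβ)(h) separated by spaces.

(αβ)(x) = β(α(x)). Computing each image: β(α(a)) = β(d) = d, β(α(b)) = β(a) = g, β(α(c)) = β(b) = a, β(α(d)) = β(h) = c, β(α(e)) = β(c) = b, β(α(f)) = β(g) = e, β(α(g)) = β(f) = h, β(α(h)) = β(e) = f.
Hence αβ = [d g a c b e h f].

d g a c b e h f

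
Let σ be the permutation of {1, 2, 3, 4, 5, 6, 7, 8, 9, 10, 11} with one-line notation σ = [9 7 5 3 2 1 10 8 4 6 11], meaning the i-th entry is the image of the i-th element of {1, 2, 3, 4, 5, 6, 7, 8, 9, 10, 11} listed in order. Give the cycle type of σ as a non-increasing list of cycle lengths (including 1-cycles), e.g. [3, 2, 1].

[9, 1, 1]

The disjoint cycles are (1 9 4 3 5 2 7 10 6)(8)(11), with lengths 9, 1, 1 in non-increasing order.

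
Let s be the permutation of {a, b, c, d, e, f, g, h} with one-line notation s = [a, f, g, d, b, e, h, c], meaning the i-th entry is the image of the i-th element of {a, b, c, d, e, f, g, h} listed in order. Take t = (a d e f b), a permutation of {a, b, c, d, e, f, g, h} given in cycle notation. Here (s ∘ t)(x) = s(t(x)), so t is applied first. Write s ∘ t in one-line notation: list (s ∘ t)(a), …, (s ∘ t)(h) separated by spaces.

d a g b e f h c

Chase each element through t then s: a → d → d; b → a → a; c → c → g; d → e → b; e → f → e; f → b → f; g → g → h; h → h → c.
So s ∘ t in one-line form is d a g b e f h c.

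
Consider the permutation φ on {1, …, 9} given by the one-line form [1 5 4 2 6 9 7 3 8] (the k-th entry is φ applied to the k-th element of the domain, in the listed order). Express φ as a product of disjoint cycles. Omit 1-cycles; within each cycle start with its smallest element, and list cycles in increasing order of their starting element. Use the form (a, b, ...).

Start at 2 and follow images: 2 → 5 → 6 → 9 → 8 → 3 → 4 → 2, giving the cycle (2, 5, 6, 9, 8, 3, 4).
Repeating from the next unused element and collecting all non-trivial cycles gives (2, 5, 6, 9, 8, 3, 4).

(2, 5, 6, 9, 8, 3, 4)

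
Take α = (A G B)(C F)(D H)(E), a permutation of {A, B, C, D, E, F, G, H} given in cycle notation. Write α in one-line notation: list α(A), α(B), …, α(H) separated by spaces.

G A F H E C B D

Image by image: A↦G, B↦A, C↦F, D↦H, E↦E, F↦C, G↦B, H↦D.
So the one-line form is G A F H E C B D.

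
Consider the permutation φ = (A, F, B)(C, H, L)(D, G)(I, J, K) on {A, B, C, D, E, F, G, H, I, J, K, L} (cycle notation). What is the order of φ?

6

The cycle type of φ is (3, 3, 3, 2, 1).
Since disjoint cycles commute, ord(φ) = lcm(3, 3, 3, 2) = 6.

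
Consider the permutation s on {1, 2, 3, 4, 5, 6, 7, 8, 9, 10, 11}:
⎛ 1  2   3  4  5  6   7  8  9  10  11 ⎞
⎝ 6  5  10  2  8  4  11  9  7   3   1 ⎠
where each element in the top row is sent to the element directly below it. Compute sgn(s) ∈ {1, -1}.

In disjoint-cycle form the cycle lengths are 9, 2.
A cycle of length ℓ contributes ℓ−1 transpositions, so s is a product of 8 + 1 = 9 transpositions — odd.

-1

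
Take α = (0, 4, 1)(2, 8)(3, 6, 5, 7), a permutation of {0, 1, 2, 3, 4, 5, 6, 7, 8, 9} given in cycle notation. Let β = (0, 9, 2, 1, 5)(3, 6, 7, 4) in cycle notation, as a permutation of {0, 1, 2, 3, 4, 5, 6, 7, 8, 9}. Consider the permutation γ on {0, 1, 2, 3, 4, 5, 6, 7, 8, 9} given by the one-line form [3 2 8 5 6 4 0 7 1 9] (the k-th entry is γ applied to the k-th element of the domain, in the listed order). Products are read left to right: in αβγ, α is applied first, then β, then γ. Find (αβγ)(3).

7

(αβγ)(3) = γ(β(α(3))). α(3) = 6, then β(6) = 7, then γ(7) = 7, so the result is 7.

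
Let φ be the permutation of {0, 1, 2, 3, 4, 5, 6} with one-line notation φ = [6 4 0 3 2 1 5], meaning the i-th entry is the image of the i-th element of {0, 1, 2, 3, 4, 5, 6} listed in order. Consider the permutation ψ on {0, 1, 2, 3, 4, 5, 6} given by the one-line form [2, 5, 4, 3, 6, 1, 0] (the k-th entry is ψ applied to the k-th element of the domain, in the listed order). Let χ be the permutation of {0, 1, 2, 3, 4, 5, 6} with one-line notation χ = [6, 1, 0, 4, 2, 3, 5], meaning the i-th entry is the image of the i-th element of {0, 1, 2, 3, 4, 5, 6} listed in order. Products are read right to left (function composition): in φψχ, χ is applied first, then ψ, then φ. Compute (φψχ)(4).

2

Chase 4: χ(4) = 2; ψ(2) = 4; φ(4) = 2. Hence (φψχ)(4) = 2.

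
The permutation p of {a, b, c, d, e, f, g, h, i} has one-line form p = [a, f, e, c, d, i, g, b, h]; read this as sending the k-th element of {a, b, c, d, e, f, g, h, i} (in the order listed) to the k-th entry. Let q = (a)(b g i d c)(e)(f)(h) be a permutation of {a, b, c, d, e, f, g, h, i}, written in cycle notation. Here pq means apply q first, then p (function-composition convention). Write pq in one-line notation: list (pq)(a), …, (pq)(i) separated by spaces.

(pq)(x) = p(q(x)). Computing each image: p(q(a)) = p(a) = a, p(q(b)) = p(g) = g, p(q(c)) = p(b) = f, p(q(d)) = p(c) = e, p(q(e)) = p(e) = d, p(q(f)) = p(f) = i, p(q(g)) = p(i) = h, p(q(h)) = p(h) = b, p(q(i)) = p(d) = c.
Hence pq = [a g f e d i h b c].

a g f e d i h b c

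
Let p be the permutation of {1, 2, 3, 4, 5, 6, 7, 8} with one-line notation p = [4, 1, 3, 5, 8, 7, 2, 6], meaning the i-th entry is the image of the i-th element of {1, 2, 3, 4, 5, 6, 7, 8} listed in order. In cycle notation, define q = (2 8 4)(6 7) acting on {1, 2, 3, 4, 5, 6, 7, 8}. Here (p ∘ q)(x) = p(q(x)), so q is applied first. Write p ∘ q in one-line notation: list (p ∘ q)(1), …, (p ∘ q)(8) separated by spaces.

(p ∘ q)(x) = p(q(x)). Computing each image: p(q(1)) = p(1) = 4, p(q(2)) = p(8) = 6, p(q(3)) = p(3) = 3, p(q(4)) = p(2) = 1, p(q(5)) = p(5) = 8, p(q(6)) = p(7) = 2, p(q(7)) = p(6) = 7, p(q(8)) = p(4) = 5.
Hence p ∘ q = [4 6 3 1 8 2 7 5].

4 6 3 1 8 2 7 5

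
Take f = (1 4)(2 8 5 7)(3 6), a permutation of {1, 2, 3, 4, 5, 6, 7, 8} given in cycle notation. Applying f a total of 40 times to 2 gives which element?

2 lies in the 4-cycle (2 8 5 7).
Since the cycle has length 4, f^40 acts on it the same as f^0 (40 mod 4 = 0).
So f^40(2) = 2.

2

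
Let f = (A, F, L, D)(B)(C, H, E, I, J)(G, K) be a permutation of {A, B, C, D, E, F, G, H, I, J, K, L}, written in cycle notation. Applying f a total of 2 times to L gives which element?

A

L lies in the 4-cycle (A, F, L, D).
Advancing 2 steps from L: L → D → A.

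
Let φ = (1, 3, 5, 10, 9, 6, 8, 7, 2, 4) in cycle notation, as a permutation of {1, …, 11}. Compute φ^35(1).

1 lies in the 10-cycle (1, 3, 5, 10, 9, 6, 8, 7, 2, 4).
Since the cycle has length 10, φ^35 acts on it the same as φ^5 (35 mod 10 = 5).
Advancing 5 steps from 1: 1 → 3 → 5 → 10 → 9 → 6.

6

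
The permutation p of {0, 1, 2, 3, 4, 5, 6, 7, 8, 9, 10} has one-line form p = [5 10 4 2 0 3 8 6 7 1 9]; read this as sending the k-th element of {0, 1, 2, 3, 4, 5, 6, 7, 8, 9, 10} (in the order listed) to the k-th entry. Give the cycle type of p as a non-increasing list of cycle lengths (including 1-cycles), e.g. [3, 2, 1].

The disjoint cycles are (0, 5, 3, 2, 4)(1, 10, 9)(6, 8, 7), with lengths 5, 3, 3 in non-increasing order.

[5, 3, 3]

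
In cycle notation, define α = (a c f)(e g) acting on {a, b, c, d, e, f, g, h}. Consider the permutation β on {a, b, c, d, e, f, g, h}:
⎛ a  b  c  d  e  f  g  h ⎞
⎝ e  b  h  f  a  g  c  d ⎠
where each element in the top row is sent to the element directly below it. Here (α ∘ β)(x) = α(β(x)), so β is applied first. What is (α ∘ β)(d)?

First apply β: β(d) = f, then α(f) = a. Thus (α ∘ β)(d) = a.

a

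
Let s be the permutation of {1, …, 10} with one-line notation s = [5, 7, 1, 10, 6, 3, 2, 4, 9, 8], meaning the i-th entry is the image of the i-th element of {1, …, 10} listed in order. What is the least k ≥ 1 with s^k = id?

12

The disjoint-cycle form of s has cycle lengths 4, 3, 2, 1.
The order is lcm(4, 3, 2) = 12.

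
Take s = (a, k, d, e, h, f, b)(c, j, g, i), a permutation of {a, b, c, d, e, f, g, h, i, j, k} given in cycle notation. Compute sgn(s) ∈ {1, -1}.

The cycle lengths are 7, 4.
A cycle is odd iff its length is even; s has 1 even-length cycle, so sgn(s) = (−1)^1 and s is odd.

-1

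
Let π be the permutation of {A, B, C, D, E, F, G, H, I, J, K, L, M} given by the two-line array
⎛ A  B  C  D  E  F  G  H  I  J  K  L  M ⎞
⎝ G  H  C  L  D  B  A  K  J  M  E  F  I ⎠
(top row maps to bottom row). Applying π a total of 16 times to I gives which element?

Tracing I → J → … returns to I after 3 steps, so I lies in a 3-cycle (I, J, M).
On a 3-cycle, π^3 is the identity, so π^16 = π^1 there (16 ≡ 1 mod 3).
Stepping 1 place around the cycle: I → J.

J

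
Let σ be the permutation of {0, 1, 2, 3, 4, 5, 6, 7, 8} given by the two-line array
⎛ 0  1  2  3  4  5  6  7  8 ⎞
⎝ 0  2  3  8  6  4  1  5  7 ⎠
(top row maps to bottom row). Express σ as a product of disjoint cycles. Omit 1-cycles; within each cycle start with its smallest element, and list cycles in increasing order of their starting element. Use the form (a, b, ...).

Start at 1 and follow images: 1 → 2 → 3 → 8 → 7 → 5 → 4 → 6 → 1, giving the cycle (1, 2, 3, 8, 7, 5, 4, 6).
Repeating from the next unused element and collecting all non-trivial cycles gives (1, 2, 3, 8, 7, 5, 4, 6).

(1, 2, 3, 8, 7, 5, 4, 6)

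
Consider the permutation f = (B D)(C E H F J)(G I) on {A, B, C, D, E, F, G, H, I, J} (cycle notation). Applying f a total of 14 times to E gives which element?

C

E lies in the 5-cycle (C E H F J).
Since the cycle has length 5, f^14 acts on it the same as f^4 (14 mod 5 = 4).
Stepping 4 places around the cycle: E → H → F → J → C.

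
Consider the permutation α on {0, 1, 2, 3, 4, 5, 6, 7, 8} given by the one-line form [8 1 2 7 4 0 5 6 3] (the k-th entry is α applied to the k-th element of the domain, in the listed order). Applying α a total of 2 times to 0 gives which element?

Tracing 0 → 8 → … returns to 0 after 6 steps, so 0 lies in a 6-cycle (0, 8, 3, 7, 6, 5).
Stepping 2 places around the cycle: 0 → 8 → 3.

3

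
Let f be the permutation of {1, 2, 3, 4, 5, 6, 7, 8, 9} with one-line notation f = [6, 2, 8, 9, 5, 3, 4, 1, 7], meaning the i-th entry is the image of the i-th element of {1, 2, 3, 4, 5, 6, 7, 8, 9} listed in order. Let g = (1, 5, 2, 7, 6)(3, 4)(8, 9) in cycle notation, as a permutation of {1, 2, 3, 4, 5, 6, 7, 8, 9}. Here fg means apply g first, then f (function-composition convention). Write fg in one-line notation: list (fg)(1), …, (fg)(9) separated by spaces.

(fg)(x) = f(g(x)). Computing each image: f(g(1)) = f(5) = 5, f(g(2)) = f(7) = 4, f(g(3)) = f(4) = 9, f(g(4)) = f(3) = 8, f(g(5)) = f(2) = 2, f(g(6)) = f(1) = 6, f(g(7)) = f(6) = 3, f(g(8)) = f(9) = 7, f(g(9)) = f(8) = 1.
Hence fg = [5 4 9 8 2 6 3 7 1].

5 4 9 8 2 6 3 7 1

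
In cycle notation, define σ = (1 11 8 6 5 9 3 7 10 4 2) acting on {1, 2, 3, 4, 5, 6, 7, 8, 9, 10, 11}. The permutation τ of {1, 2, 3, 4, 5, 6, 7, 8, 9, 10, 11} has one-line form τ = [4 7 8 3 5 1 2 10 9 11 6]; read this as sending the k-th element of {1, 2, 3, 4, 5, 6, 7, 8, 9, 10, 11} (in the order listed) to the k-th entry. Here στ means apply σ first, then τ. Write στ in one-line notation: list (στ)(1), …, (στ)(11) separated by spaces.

6 4 2 7 9 5 11 1 8 3 10

For each element, apply σ then τ: 1 → 11 → 6; 2 → 1 → 4; 3 → 7 → 2; 4 → 2 → 7; 5 → 9 → 9; 6 → 5 → 5; 7 → 10 → 11; 8 → 6 → 1; 9 → 3 → 8; 10 → 4 → 3; 11 → 8 → 10.
Collecting the images, στ = [6 4 2 7 9 5 11 1 8 3 10].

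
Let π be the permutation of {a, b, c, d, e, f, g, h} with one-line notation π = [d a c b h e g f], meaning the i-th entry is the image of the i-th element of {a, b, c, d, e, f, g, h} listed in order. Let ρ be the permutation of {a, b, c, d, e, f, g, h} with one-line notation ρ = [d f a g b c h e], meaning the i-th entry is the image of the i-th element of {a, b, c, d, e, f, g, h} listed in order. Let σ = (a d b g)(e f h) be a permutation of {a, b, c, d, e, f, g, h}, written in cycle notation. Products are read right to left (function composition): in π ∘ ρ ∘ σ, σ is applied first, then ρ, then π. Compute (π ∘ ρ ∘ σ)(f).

h

Chase f: σ(f) = h; ρ(h) = e; π(e) = h. Hence (π ∘ ρ ∘ σ)(f) = h.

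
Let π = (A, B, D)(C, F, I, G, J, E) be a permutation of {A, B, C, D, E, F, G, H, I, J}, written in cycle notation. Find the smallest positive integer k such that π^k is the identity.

6

The cycle type of π is (6, 3, 1).
Since disjoint cycles commute, ord(π) = lcm(6, 3) = 6.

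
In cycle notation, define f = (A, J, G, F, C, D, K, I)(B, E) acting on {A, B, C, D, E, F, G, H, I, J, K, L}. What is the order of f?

8

The cycle type of f is (8, 2, 1, 1).
The order is lcm(8, 2) = 8.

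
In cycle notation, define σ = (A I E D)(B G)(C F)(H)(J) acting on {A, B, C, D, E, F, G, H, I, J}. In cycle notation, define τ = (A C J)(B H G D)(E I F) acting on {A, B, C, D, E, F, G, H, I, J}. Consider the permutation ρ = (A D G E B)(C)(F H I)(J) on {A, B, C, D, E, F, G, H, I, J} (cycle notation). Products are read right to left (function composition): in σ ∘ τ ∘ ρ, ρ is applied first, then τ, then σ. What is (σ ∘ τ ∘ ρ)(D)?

(σ ∘ τ ∘ ρ)(D) = σ(τ(ρ(D))). ρ(D) = G, then τ(G) = D, then σ(D) = A, so the result is A.

A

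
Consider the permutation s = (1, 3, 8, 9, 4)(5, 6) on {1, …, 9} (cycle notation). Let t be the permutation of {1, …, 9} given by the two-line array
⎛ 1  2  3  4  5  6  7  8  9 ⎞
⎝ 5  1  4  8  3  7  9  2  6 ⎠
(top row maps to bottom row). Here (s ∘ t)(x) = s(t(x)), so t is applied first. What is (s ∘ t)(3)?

First apply t: t(3) = 4, then s(4) = 1. Thus (s ∘ t)(3) = 1.

1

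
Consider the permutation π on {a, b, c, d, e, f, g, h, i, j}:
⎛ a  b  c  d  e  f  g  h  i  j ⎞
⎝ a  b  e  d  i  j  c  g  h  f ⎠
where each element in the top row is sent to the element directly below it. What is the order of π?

10

The disjoint-cycle form of π has cycle lengths 5, 2, 1, 1, 1.
The order of π is the least common multiple of its cycle lengths: lcm(5, 2) = 10.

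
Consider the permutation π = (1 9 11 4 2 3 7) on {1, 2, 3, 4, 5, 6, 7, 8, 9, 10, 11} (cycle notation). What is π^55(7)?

3

7 lies in the 7-cycle (1 9 11 4 2 3 7).
Powers repeat with period 7 on this cycle, and 55 mod 7 = 6, so π^55(7) = π^6(7).
Advancing 6 steps from 7: 7 → 1 → 9 → 11 → 4 → 2 → 3.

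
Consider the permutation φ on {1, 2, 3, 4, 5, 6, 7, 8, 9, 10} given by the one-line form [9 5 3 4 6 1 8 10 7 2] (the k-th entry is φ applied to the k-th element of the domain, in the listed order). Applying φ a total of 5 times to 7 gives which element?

Tracing 7 → 8 → … returns to 7 after 8 steps, so 7 lies in an 8-cycle (1 9 7 8 10 2 5 6).
Advancing 5 steps from 7: 7 → 8 → 10 → 2 → 5 → 6.

6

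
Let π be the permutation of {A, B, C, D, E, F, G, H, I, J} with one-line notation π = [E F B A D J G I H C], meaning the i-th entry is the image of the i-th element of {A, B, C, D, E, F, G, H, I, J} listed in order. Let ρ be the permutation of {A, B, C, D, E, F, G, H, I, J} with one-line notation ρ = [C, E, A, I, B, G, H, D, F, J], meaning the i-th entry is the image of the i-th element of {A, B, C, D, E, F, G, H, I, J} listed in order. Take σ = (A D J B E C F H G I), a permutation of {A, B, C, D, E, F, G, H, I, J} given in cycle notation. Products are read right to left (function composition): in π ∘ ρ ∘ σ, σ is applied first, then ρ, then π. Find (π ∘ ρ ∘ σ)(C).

G

Chase C: σ(C) = F; ρ(F) = G; π(G) = G. Hence (π ∘ ρ ∘ σ)(C) = G.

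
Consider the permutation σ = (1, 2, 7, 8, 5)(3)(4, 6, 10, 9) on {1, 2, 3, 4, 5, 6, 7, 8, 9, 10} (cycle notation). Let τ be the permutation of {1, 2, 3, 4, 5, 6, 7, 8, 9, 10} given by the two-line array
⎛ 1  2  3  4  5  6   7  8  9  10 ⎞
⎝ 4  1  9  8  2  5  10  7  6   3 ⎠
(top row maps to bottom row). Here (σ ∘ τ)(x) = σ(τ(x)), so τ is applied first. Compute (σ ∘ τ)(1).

First apply τ: τ(1) = 4, then σ(4) = 6. Thus (σ ∘ τ)(1) = 6.

6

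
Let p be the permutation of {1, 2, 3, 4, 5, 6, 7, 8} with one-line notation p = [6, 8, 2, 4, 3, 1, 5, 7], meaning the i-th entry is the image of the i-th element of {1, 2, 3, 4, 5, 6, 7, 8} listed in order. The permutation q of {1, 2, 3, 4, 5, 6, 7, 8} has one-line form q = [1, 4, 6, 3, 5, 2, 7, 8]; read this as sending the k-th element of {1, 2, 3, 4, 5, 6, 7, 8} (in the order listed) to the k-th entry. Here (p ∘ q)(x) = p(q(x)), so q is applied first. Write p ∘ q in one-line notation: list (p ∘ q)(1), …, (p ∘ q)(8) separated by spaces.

6 4 1 2 3 8 5 7

For each element, apply q then p: 1 → 1 → 6; 2 → 4 → 4; 3 → 6 → 1; 4 → 3 → 2; 5 → 5 → 3; 6 → 2 → 8; 7 → 7 → 5; 8 → 8 → 7.
So p ∘ q in one-line form is 6 4 1 2 3 8 5 7.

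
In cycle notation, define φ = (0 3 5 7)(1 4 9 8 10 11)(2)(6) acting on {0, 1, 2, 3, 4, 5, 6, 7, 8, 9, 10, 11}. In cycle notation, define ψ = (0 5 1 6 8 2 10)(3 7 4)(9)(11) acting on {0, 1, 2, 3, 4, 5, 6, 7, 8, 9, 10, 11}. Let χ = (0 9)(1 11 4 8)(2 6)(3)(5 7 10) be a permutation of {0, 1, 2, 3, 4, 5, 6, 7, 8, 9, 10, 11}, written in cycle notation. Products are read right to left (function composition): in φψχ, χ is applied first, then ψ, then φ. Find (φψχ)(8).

6

Apply the permutations in order: χ(8) = 1, then ψ(1) = 6, then φ(6) = 6. So (φψχ)(8) = 6.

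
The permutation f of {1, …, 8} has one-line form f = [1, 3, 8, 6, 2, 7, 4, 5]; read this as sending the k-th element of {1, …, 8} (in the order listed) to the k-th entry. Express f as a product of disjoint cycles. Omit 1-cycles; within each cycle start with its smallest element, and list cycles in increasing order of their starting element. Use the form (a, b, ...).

From 2: 2 → 3 → 8 → 5 → 2, closing the cycle (2, 3, 8, 5).
Repeating from the next unused element and collecting all non-trivial cycles gives (2, 3, 8, 5)(4, 6, 7).

(2, 3, 8, 5)(4, 6, 7)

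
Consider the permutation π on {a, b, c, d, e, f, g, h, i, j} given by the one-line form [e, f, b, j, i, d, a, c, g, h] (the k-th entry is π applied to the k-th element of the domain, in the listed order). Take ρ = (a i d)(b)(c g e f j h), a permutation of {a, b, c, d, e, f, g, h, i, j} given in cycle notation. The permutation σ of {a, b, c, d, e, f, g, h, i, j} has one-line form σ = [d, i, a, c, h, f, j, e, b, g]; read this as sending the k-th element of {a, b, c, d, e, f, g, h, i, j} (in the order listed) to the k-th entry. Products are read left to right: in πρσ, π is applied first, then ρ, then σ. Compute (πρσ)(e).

c

Chase e: π(e) = i; ρ(i) = d; σ(d) = c. Hence (πρσ)(e) = c.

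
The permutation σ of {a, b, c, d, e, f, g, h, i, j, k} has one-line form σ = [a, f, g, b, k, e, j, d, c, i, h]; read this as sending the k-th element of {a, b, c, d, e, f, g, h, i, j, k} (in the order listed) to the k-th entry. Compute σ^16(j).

Tracing j → i → … returns to j after 4 steps, so j lies in a 4-cycle (c, g, j, i).
Powers repeat with period 4 on this cycle, and 16 mod 4 = 0, so σ^16(j) = σ^0(j).
So σ^16(j) = j.

j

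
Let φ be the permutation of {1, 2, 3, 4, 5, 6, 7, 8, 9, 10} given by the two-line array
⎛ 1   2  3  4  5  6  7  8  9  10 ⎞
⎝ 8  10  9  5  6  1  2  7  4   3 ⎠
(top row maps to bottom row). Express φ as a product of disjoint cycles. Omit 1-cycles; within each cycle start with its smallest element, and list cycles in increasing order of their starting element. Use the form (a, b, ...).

(1, 8, 7, 2, 10, 3, 9, 4, 5, 6)

Iterating φ from 1 gives 1 → 8 → 7 → 2 → 10 → 3 → 9 → 4 → 5 → 6 → 1; that is the 10-cycle (1, 8, 7, 2, 10, 3, 9, 4, 5, 6).
Repeating from the next unused element and collecting all non-trivial cycles gives (1, 8, 7, 2, 10, 3, 9, 4, 5, 6).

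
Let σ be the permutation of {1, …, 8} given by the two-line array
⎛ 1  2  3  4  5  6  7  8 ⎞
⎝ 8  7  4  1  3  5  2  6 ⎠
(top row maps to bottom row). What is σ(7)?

2

The entry below 7 in the array is 2, so σ(7) = 2.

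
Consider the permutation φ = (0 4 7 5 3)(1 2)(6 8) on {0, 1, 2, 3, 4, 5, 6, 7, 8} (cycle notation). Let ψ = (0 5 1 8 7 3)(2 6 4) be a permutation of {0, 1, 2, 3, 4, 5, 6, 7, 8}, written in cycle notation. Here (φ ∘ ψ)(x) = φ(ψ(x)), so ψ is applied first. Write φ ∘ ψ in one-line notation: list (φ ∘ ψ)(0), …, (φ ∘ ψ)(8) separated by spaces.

3 6 8 4 1 2 7 0 5

Chase each element through ψ then φ: 0 → 5 → 3; 1 → 8 → 6; 2 → 6 → 8; 3 → 0 → 4; 4 → 2 → 1; 5 → 1 → 2; 6 → 4 → 7; 7 → 3 → 0; 8 → 7 → 5.
Collecting the images, φ ∘ ψ = [3 6 8 4 1 2 7 0 5].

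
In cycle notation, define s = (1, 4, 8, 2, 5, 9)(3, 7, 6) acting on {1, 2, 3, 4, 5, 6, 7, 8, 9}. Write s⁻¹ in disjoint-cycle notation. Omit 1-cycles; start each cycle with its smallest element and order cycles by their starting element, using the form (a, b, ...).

(1, 9, 5, 2, 8, 4)(3, 6, 7)

Inverting a permutation written in cycle notation just reverses the order within every cycle.
After reversing and putting each cycle's least element first, s⁻¹ = (1, 9, 5, 2, 8, 4)(3, 6, 7).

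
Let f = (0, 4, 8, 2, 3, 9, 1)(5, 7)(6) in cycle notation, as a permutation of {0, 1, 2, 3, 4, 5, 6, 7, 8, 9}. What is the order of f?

The cycle type of f is (7, 2, 1).
Since disjoint cycles commute, ord(f) = lcm(7, 2) = 14.

14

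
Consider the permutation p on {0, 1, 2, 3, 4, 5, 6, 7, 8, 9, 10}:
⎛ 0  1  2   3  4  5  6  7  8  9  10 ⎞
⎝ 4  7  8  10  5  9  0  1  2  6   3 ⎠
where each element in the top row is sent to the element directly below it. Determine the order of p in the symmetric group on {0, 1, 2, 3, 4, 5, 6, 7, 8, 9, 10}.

Writing p as disjoint cycles, the cycle lengths are 5, 2, 2, 2.
The order of p is the least common multiple of its cycle lengths: lcm(5, 2, 2, 2) = 10.

10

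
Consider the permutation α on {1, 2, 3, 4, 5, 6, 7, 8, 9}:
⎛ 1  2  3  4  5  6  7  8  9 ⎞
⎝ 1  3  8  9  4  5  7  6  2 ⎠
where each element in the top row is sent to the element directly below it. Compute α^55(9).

Tracing 9 → 2 → … returns to 9 after 7 steps, so 9 lies in a 7-cycle (2, 3, 8, 6, 5, 4, 9).
Powers repeat with period 7 on this cycle, and 55 mod 7 = 6, so α^55(9) = α^6(9).
Advancing 6 steps from 9: 9 → 2 → 3 → 8 → 6 → 5 → 4.

4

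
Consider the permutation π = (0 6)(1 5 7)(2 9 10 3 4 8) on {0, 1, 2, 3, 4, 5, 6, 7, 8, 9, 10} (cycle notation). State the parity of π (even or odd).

The cycle lengths are 6, 3, 2.
A cycle is odd iff its length is even; π has 2 even-length cycles, so sgn(π) = (−1)^2 and π is even.

even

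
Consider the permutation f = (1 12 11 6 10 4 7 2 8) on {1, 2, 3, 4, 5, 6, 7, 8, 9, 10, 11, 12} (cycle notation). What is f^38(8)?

12

8 lies in the 9-cycle (1 12 11 6 10 4 7 2 8).
Since the cycle has length 9, f^38 acts on it the same as f^2 (38 mod 9 = 2).
Advancing 2 steps from 8: 8 → 1 → 12.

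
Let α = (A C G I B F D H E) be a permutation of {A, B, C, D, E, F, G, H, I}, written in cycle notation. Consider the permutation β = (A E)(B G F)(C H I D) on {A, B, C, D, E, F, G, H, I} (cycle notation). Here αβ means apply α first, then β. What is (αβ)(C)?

F

α(C) = G, then β(G) = F; composing gives (αβ)(C) = F.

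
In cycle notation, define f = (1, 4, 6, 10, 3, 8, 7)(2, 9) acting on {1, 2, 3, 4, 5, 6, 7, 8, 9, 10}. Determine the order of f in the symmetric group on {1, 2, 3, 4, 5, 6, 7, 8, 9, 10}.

14

The disjoint cycles have lengths 7, 2, 1.
The order of f is the least common multiple of its cycle lengths: lcm(7, 2) = 14.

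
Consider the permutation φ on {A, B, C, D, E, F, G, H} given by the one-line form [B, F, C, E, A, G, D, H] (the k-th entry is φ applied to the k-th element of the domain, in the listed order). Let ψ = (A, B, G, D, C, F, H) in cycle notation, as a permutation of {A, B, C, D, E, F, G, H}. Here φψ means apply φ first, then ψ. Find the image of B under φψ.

H

(φψ)(B) = ψ(φ(B)). φ(B) = F, then ψ(F) = H. So (φψ)(B) = H.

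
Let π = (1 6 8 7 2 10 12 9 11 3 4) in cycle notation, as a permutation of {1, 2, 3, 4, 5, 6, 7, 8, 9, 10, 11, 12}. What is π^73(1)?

1 lies in the 11-cycle (1 6 8 7 2 10 12 9 11 3 4).
Powers repeat with period 11 on this cycle, and 73 mod 11 = 7, so π^73(1) = π^7(1).
Advancing 7 steps from 1: 1 → 6 → 8 → 7 → 2 → 10 → 12 → 9.

9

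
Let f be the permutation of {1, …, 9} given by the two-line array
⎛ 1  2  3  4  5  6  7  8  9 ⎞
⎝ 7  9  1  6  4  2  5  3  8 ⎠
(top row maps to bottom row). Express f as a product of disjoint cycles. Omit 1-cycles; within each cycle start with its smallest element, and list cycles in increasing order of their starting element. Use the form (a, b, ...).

(1, 7, 5, 4, 6, 2, 9, 8, 3)

From 1: 1 → 7 → 5 → 4 → 6 → 2 → 9 → 8 → 3 → 1, closing the cycle (1, 7, 5, 4, 6, 2, 9, 8, 3).
Repeating from the next unused element and collecting all non-trivial cycles gives (1, 7, 5, 4, 6, 2, 9, 8, 3).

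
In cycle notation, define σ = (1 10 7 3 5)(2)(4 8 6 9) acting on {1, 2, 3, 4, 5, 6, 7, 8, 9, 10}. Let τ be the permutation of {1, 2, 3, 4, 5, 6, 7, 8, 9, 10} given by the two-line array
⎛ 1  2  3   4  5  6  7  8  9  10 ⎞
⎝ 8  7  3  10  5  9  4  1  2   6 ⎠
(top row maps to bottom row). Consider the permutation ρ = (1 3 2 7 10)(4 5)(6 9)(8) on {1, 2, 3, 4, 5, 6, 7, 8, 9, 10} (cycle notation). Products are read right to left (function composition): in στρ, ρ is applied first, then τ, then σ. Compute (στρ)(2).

8

(στρ)(2) = σ(τ(ρ(2))). ρ(2) = 7, then τ(7) = 4, then σ(4) = 8, so the result is 8.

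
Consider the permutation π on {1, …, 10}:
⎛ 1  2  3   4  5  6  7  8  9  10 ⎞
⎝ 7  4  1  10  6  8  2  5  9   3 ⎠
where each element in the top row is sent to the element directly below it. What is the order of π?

6

Decomposing into disjoint cycles gives cycle lengths 6, 3, 1.
The order is lcm(6, 3) = 6.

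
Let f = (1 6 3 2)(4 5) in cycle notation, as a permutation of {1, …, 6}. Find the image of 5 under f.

4

Within (4 5), 5 ↦ 4.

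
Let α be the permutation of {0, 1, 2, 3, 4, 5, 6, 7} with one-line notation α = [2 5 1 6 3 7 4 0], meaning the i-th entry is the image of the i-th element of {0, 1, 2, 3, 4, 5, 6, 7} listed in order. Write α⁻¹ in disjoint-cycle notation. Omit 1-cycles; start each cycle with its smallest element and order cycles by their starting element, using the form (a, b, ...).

First write α in disjoint cycles: (0, 2, 1, 5, 7)(3, 6, 4).
The inverse reverses every cycle; in canonical form, α⁻¹ = (0, 7, 5, 1, 2)(3, 4, 6).

(0, 7, 5, 1, 2)(3, 4, 6)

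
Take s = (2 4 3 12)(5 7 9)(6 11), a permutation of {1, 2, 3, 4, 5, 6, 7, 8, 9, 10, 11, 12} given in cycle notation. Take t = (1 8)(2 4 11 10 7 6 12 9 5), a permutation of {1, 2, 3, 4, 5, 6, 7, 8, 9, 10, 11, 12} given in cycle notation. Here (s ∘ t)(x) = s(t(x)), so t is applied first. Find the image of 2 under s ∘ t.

First apply t: t(2) = 4, then s(4) = 3. Thus (s ∘ t)(2) = 3.

3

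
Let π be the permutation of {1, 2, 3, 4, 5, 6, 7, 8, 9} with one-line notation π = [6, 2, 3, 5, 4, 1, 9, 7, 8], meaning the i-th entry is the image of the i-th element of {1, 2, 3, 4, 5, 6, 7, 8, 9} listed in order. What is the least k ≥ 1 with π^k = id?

6

The disjoint-cycle form of π has cycle lengths 3, 2, 2, 1, 1.
Since disjoint cycles commute, ord(π) = lcm(3, 2, 2) = 6.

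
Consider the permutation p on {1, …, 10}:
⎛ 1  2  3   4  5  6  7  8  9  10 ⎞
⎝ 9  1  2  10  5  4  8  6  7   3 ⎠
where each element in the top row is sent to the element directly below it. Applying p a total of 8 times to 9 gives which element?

Tracing 9 → 7 → … returns to 9 after 9 steps, so 9 lies in a 9-cycle (1, 9, 7, 8, 6, 4, 10, 3, 2).
Stepping 8 places around the cycle: 9 → 7 → 8 → 6 → 4 → 10 → 3 → 2 → 1.

1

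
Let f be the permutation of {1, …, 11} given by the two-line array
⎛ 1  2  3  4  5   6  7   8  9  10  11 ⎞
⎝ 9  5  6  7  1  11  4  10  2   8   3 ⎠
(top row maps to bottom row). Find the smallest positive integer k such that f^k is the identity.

12

Writing f as disjoint cycles, the cycle lengths are 4, 3, 2, 2.
Since disjoint cycles commute, ord(f) = lcm(4, 3, 2, 2) = 12.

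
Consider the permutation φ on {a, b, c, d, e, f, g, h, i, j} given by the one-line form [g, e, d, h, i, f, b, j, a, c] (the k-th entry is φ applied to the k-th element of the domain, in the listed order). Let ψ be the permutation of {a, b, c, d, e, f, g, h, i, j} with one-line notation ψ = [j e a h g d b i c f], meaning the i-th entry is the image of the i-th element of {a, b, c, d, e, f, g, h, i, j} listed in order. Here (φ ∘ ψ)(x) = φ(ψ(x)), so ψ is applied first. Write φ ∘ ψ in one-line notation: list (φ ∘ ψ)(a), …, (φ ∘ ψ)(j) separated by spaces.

c i g j b h e a d f

For each element, apply ψ then φ: a → j → c; b → e → i; c → a → g; d → h → j; e → g → b; f → d → h; g → b → e; h → i → a; i → c → d; j → f → f.
Collecting the images, φ ∘ ψ = [c i g j b h e a d f].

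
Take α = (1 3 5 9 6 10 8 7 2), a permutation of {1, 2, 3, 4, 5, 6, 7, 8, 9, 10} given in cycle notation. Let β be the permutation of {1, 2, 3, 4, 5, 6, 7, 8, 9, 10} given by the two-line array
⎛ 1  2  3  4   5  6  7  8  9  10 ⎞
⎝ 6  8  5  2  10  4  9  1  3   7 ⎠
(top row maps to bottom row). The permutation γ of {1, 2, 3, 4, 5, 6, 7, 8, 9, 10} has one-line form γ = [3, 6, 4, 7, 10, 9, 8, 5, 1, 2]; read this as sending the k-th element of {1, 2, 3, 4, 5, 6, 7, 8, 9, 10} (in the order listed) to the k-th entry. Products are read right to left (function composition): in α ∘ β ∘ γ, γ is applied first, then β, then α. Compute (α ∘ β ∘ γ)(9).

(α ∘ β ∘ γ)(9) = α(β(γ(9))). γ(9) = 1, then β(1) = 6, then α(6) = 10, so the result is 10.

10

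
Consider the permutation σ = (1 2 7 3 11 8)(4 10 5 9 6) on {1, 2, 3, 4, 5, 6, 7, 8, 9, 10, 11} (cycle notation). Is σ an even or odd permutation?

odd

The cycle lengths are 6, 5.
A cycle is odd iff its length is even; σ has 1 even-length cycle, so sgn(σ) = (−1)^1 and σ is odd.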